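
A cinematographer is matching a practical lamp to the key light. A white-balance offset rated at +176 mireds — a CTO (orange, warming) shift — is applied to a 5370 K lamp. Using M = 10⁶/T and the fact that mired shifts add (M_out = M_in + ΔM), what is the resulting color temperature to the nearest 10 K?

M_in = 10⁶/5370 = 186.22 mireds.
M_out = 186.22 + (+176) = 362.22 mireds.
T_out = 10⁶/362.22 = 2760.8 K → 2760 K.

2760 K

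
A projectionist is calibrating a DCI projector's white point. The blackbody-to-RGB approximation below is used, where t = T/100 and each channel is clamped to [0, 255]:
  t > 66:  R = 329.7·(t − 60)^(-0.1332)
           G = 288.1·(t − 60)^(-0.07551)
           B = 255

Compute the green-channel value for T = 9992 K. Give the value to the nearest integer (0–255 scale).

t = 9992/100 = 99.92; the t > 66 branch applies.
G = 288.1·(99.92 − 60)^(-0.07551) = 288.1·39.92^(-0.07551) = 288.1·0.75700 = 218.091.
Rounded: 218.

218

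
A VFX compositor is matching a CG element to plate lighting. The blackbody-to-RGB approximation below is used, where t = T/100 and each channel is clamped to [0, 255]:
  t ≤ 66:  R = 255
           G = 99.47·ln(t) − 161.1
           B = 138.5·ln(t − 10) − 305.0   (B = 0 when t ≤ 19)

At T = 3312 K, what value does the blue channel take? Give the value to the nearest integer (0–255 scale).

130

t = 3312/100 = 33.12; the t ≤ 66 branch applies.
B = 138.5·ln(33.12 − 10) − 305.0 = 138.5·ln 23.12 − 305.0 = 138.5·3.1407 − 305.0 = 129.987.
Rounded: 130.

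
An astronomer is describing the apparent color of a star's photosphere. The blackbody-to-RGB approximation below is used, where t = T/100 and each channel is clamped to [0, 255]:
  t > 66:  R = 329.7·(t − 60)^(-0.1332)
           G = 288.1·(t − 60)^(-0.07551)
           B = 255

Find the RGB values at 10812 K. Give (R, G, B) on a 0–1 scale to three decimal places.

(0.772, 0.843, 1.000)

t = 10812/100 = 108.12; the t > 66 branch applies.
R = 329.7·(108.12 − 60)^(-0.1332) = 329.7·48.12^(-0.1332) = 329.7·0.59692 = 196.804.
G = 288.1·(108.12 − 60)^(-0.07551) = 288.1·48.12^(-0.07551) = 288.1·0.74639 = 215.036.
B = 255 by definition for t > 66.
Dividing each by 255: (0.7718, 0.8433, 1.0000) → (0.772, 0.843, 1.000).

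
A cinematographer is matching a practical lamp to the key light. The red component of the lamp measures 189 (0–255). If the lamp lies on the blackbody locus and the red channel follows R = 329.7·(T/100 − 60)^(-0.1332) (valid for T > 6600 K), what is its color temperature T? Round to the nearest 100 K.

12500 K

(t − 60)^(-0.1332) = 189/329.7 = 0.57325.
t − 60 = 0.57325^(1/-0.1332) = 0.57325^(-7.508) = 65.199, so t = 125.199.
T = 100·t = 12520 K → 12500 K to the nearest 100 K.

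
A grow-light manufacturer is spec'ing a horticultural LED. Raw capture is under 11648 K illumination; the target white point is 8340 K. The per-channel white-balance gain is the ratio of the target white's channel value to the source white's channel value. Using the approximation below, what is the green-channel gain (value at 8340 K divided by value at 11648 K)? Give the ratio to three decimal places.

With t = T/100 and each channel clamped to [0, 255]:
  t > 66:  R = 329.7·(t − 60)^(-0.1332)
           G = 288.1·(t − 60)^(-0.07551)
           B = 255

At 11648 K (t = 116.48):
  G = 288.1·(116.48 − 60)^(-0.07551) = 288.1·56.48^(-0.07551) = 288.1·0.73742 = 212.450.
At 8340 K (t = 83.4):
  G = 288.1·(83.4 − 60)^(-0.07551) = 288.1·23.4^(-0.07551) = 288.1·0.78815 = 227.067.
Gain = 227.067 / 212.450 = 1.0688 → 1.069.

1.069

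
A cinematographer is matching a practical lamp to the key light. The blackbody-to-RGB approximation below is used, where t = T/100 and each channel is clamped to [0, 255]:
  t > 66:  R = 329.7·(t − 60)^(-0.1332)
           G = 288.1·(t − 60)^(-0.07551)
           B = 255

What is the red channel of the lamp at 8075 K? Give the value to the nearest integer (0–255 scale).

220

t = 8075/100 = 80.75; the t > 66 branch applies.
R = 329.7·(80.75 − 60)^(-0.1332) = 329.7·20.75^(-0.1332) = 329.7·0.66769 = 220.137.
Rounded: 220.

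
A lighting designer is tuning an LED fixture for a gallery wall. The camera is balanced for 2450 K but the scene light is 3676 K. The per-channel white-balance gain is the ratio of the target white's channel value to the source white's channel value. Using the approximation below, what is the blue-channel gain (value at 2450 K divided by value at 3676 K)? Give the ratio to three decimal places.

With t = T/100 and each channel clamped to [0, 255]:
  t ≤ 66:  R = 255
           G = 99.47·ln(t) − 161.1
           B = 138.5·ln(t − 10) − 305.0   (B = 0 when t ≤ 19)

0.435

At 3676 K (t = 36.76):
  B = 138.5·ln(36.76 − 10) − 305.0 = 138.5·ln 26.76 − 305.0 = 138.5·3.2869 − 305.0 = 150.237.
At 2450 K (t = 24.5):
  B = 138.5·ln(24.5 − 10) − 305.0 = 138.5·ln 14.5 − 305.0 = 138.5·2.6741 − 305.0 = 65.370.
Gain = 65.370 / 150.237 = 0.4351 → 0.435.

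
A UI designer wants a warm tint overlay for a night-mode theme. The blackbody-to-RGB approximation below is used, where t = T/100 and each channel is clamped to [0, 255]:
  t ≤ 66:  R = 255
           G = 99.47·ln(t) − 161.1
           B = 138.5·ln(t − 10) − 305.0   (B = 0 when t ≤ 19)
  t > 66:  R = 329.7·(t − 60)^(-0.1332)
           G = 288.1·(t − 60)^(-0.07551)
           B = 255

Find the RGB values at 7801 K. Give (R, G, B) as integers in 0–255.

t = 7801/100 = 78.01; the t > 66 branch applies.
R = 329.7·(78.01 − 60)^(-0.1332) = 329.7·18.01^(-0.1332) = 329.7·0.68040 = 224.329.
G = 288.1·(78.01 − 60)^(-0.07551) = 288.1·18.01^(-0.07551) = 288.1·0.80389 = 231.600.
B = 255 by definition for t > 66.
Rounded: (224, 232, 255).

(224, 232, 255)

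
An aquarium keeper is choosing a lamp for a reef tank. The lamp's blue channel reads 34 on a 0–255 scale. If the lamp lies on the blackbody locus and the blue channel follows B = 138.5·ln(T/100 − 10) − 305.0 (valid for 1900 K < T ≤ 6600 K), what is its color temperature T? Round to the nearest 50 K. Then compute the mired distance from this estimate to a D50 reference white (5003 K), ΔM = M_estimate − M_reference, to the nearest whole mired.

+265 mireds

ln(t − 10) = (34 + 305.0) / 138.5 = 2.4477.
t − 10 = e^2.4477 = 11.561, so t = 21.561.
T = 100·t = 2156 K → 2150 K to the nearest 50 K.
M_estimate = 10⁶/2150 = 465.12; M_reference = 10⁶/5003 = 199.88.
ΔM = 465.12 − 199.88 = 265.24 → +265 mireds.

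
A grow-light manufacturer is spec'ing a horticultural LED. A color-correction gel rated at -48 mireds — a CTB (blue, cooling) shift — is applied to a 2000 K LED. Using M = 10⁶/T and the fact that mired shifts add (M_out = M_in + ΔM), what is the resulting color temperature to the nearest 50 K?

2200 K

M_in = 10⁶/2000 = 500.00 mireds.
M_out = 500.00 + (-48) = 452.00 mireds.
T_out = 10⁶/452.00 = 2212.4 K → 2200 K.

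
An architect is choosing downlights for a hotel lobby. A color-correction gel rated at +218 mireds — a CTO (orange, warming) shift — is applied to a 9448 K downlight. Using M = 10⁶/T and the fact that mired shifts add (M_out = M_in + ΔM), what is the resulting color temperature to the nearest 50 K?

3100 K

M_in = 10⁶/9448 = 105.84 mireds.
M_out = 105.84 + (+218) = 323.84 mireds.
T_out = 10⁶/323.84 = 3087.9 K → 3100 K.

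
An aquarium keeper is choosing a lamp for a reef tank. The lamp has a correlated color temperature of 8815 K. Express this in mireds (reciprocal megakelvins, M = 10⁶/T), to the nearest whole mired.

113 mireds

M = 10⁶ / 8815 = 113.443 → 113 mireds.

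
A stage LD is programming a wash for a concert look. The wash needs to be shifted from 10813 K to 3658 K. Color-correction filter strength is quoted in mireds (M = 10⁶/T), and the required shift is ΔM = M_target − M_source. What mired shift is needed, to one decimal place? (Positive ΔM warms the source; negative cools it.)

+180.9 mireds

M_source = 10⁶/10813 = 92.481; M_target = 10⁶/3658 = 273.373.
ΔM = 273.373 − 92.481 = 180.892 → +180.9 mireds, a warming shift.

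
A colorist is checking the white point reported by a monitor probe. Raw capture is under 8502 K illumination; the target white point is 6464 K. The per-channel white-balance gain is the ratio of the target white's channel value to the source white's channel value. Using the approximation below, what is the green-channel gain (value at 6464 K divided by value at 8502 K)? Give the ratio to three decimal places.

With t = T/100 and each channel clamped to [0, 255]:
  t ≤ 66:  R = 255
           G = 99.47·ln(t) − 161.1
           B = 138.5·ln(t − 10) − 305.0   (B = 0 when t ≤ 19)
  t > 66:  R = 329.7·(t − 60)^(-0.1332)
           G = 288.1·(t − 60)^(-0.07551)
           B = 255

1.122

At 8502 K (t = 85.02):
  G = 288.1·(85.02 − 60)^(-0.07551) = 288.1·25.02^(-0.07551) = 288.1·0.78418 = 225.922.
At 6464 K (t = 64.64):
  G = 99.47·ln 64.64 − 161.1 = 99.47·4.1688 − 161.1 = 253.574.
Gain = 253.574 / 225.922 = 1.1224 → 1.122.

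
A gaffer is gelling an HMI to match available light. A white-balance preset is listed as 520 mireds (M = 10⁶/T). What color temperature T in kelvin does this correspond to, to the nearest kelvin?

T = 10⁶ / 520 = 1923.08 K → 1923 K.

1923 K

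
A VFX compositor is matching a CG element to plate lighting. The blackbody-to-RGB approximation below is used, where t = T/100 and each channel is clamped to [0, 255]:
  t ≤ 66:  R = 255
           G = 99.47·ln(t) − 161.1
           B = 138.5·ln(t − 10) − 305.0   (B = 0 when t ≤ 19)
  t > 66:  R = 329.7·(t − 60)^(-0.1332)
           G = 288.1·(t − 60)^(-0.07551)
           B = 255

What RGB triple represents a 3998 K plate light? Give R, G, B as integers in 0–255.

t = 3998/100 = 39.98; the t ≤ 66 branch applies.
R = 255 by definition for t ≤ 66.
G = 99.47·ln 39.98 − 161.1 = 99.47·3.6884 − 161.1 = 205.783.
B = 138.5·ln(39.98 − 10) − 305.0 = 138.5·ln 29.98 − 305.0 = 138.5·3.4005 − 305.0 = 165.973.
Rounded: (255, 206, 166).

R=255, G=206, B=166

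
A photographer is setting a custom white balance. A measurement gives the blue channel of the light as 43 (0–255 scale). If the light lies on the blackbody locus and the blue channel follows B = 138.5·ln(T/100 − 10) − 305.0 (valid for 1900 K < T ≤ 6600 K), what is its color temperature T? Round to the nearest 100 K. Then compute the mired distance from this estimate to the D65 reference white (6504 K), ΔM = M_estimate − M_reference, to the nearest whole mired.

ln(t − 10) = (43 + 305.0) / 138.5 = 2.5126.
t − 10 = e^2.5126 = 12.337, so t = 22.337.
T = 100·t = 2234 K → 2200 K to the nearest 100 K.
M_estimate = 10⁶/2200 = 454.55; M_reference = 10⁶/6504 = 153.75.
ΔM = 454.55 − 153.75 = 300.79 → +301 mireds.

+301 mireds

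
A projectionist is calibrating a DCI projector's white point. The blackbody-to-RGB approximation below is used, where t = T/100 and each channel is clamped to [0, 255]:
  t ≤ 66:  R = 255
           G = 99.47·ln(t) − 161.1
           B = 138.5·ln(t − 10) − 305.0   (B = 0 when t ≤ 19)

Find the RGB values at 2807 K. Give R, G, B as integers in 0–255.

R=255, G=171, B=96

t = 2807/100 = 28.07; the t ≤ 66 branch applies.
R = 255 by definition for t ≤ 66.
G = 99.47·ln 28.07 − 161.1 = 99.47·3.3347 − 161.1 = 170.603.
B = 138.5·ln(28.07 − 10) − 305.0 = 138.5·ln 18.07 − 305.0 = 138.5·2.8943 − 305.0 = 95.854.
Rounded: (255, 171, 96).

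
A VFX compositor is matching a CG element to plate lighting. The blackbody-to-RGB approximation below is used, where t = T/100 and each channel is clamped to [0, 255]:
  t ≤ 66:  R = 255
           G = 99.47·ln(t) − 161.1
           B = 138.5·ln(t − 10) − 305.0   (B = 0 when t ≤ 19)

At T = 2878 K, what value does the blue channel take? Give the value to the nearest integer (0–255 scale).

t = 2878/100 = 28.78; the t ≤ 66 branch applies.
B = 138.5·ln(28.78 − 10) − 305.0 = 138.5·ln 18.78 − 305.0 = 138.5·2.9328 − 305.0 = 101.192.
Rounded: 101.

101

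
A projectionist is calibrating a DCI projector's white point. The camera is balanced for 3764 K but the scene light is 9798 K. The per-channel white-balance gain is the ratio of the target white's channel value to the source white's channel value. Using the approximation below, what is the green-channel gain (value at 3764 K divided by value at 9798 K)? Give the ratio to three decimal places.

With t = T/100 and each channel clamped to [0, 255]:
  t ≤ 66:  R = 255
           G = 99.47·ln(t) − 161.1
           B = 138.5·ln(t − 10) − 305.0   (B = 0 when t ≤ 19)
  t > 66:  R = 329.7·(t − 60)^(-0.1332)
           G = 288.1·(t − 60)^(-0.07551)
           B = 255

0.913

At 9798 K (t = 97.98):
  G = 288.1·(97.98 − 60)^(-0.07551) = 288.1·37.98^(-0.07551) = 288.1·0.75985 = 218.913.
At 3764 K (t = 37.64):
  G = 99.47·ln 37.64 − 161.1 = 99.47·3.6281 − 161.1 = 199.784.
Gain = 199.784 / 218.913 = 0.9126 → 0.913.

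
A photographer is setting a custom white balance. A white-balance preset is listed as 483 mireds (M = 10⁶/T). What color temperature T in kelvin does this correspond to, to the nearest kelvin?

2070 K

T = 10⁶ / 483 = 2070.39 K → 2070 K.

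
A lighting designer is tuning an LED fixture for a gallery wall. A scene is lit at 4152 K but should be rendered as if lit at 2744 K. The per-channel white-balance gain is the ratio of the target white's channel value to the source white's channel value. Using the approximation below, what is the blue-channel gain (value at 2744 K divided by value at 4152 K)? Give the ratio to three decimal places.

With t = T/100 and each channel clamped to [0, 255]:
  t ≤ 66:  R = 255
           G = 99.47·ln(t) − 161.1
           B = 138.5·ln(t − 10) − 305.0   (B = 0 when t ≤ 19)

0.526

At 4152 K (t = 41.52):
  B = 138.5·ln(41.52 − 10) − 305.0 = 138.5·ln 31.52 − 305.0 = 138.5·3.4506 − 305.0 = 172.911.
At 2744 K (t = 27.44):
  B = 138.5·ln(27.44 − 10) − 305.0 = 138.5·ln 17.44 − 305.0 = 138.5·2.8588 − 305.0 = 90.939.
Gain = 90.939 / 172.911 = 0.5259 → 0.526.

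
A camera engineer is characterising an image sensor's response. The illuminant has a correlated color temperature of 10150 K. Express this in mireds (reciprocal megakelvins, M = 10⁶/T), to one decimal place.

98.5 mireds

M = 10⁶ / 10150 = 98.522 → 98.5 mireds.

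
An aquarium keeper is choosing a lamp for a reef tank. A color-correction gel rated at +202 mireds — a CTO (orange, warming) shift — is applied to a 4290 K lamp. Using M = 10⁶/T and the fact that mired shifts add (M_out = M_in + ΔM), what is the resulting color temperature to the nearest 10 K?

M_in = 10⁶/4290 = 233.10 mireds.
M_out = 233.10 + (+202) = 435.10 mireds.
T_out = 10⁶/435.10 = 2298.3 K → 2300 K.

2300 K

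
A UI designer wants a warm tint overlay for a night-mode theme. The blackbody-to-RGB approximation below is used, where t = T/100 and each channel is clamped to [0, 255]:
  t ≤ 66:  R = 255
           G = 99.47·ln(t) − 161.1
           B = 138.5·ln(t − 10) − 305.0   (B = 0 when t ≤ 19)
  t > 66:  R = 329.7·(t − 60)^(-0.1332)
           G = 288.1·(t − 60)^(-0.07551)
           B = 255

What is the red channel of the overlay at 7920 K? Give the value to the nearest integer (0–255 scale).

t = 7920/100 = 79.2; the t > 66 branch applies.
R = 329.7·(79.2 − 60)^(-0.1332) = 329.7·19.2^(-0.1332) = 329.7·0.67463 = 222.425.
Rounded: 222.

222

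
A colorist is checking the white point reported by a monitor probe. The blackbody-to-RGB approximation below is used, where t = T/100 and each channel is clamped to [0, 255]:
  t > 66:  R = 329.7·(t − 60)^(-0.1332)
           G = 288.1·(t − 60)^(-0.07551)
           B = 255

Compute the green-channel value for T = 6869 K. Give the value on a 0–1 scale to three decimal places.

0.960

t = 6869/100 = 68.69; the t > 66 branch applies.
G = 288.1·(68.69 − 60)^(-0.07551) = 288.1·8.69^(-0.07551) = 288.1·0.84937 = 244.702.
On a 0–1 scale: 244.702/255 = 0.9596 → 0.960.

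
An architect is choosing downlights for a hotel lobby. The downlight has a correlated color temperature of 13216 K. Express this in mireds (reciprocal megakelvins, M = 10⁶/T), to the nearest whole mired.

M = 10⁶ / 13216 = 75.666 → 76 mireds.

76 mireds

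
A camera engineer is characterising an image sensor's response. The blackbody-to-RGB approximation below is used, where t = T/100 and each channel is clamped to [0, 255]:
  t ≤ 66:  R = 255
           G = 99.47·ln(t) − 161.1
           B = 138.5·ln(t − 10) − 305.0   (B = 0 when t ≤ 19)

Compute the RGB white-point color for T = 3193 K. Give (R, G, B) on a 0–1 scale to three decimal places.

t = 3193/100 = 31.93; the t ≤ 66 branch applies.
R = 255 by definition for t ≤ 66.
G = 99.47·ln 31.93 − 161.1 = 99.47·3.4635 − 161.1 = 183.419.
B = 138.5·ln(31.93 − 10) − 305.0 = 138.5·ln 21.93 − 305.0 = 138.5·3.0879 − 305.0 = 122.668.
Dividing each by 255: (1.0000, 0.7193, 0.4811) → (1.000, 0.719, 0.481).

(1.000, 0.719, 0.481)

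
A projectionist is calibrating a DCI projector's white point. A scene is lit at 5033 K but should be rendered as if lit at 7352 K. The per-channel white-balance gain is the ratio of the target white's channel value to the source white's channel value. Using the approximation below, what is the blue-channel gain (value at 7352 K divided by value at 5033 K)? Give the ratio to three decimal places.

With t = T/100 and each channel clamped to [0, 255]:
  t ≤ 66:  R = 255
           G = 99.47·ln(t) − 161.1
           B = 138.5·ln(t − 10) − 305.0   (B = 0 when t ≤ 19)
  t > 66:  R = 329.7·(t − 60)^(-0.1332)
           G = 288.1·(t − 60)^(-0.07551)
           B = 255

At 5033 K (t = 50.33):
  B = 138.5·ln(50.33 − 10) − 305.0 = 138.5·ln 40.33 − 305.0 = 138.5·3.6971 − 305.0 = 207.048.
At 7352 K (t = 73.52):
  B = 255 by definition for t > 66.
Gain = 255.000 / 207.048 = 1.2316 → 1.232.

1.232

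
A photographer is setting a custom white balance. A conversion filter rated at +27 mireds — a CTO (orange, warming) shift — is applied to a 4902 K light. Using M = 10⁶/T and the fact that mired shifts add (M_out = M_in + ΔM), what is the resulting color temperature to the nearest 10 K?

4330 K

M_in = 10⁶/4902 = 204.00 mireds.
M_out = 204.00 + (+27) = 231.00 mireds.
T_out = 10⁶/231.00 = 4329.0 K → 4330 K.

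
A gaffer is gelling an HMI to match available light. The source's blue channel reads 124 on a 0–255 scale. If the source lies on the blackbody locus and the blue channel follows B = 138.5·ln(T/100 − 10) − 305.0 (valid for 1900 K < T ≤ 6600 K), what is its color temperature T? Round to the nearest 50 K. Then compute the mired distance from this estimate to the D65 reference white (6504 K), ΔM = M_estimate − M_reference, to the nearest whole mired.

ln(t − 10) = (124 + 305.0) / 138.5 = 3.0975.
t − 10 = e^3.0975 = 22.142, so t = 32.142.
T = 100·t = 3214 K → 3200 K to the nearest 50 K.
M_estimate = 10⁶/3200 = 312.50; M_reference = 10⁶/6504 = 153.75.
ΔM = 312.50 − 153.75 = 158.75 → +159 mireds.

+159 mireds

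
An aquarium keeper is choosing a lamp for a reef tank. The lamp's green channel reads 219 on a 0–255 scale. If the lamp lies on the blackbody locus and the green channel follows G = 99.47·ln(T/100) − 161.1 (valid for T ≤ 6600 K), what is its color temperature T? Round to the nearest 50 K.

ln t = (219 + 161.1) / 99.47 = 3.8213.
t = e^3.8213 = 45.661.
T = 100·t = 4566 K → 4550 K to the nearest 50 K.

4550 K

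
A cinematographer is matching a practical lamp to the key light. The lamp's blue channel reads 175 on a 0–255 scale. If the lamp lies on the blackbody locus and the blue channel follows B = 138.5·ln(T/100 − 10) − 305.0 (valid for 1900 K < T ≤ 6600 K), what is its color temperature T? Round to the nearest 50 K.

4200 K

ln(t − 10) = (175 + 305.0) / 138.5 = 3.4657.
t − 10 = e^3.4657 = 31.999, so t = 41.999.
T = 100·t = 4200 K → 4200 K to the nearest 50 K.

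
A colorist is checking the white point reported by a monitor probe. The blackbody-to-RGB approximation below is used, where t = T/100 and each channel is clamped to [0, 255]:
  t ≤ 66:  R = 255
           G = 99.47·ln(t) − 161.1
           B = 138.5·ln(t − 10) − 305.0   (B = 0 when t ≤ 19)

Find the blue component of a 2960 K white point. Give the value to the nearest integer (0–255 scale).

107

t = 2960/100 = 29.6; the t ≤ 66 branch applies.
B = 138.5·ln(29.6 − 10) − 305.0 = 138.5·ln 19.6 − 305.0 = 138.5·2.9755 − 305.0 = 107.111.
Rounded: 107.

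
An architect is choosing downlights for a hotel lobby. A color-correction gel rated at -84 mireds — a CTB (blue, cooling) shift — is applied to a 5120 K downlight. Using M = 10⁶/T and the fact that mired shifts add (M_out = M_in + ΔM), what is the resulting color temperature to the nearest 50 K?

M_in = 10⁶/5120 = 195.31 mireds.
M_out = 195.31 + (-84) = 111.31 mireds.
T_out = 10⁶/111.31 = 8983.7 K → 9000 K.

9000 K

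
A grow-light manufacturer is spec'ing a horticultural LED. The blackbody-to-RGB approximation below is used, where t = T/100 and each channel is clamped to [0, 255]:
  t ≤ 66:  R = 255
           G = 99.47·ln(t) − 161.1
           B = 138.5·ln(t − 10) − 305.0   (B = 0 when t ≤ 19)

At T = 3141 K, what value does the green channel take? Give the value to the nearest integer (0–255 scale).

t = 3141/100 = 31.41; the t ≤ 66 branch applies.
G = 99.47·ln 31.41 − 161.1 = 99.47·3.4471 − 161.1 = 181.786.
Rounded: 182.

182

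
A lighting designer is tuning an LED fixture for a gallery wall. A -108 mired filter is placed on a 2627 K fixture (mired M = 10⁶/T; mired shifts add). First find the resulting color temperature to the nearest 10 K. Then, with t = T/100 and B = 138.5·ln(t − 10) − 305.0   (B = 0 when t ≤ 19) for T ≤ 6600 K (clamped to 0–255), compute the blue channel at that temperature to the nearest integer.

M_in = 10⁶/2627 = 380.66; M_out = 380.66 + (-108) = 272.66.
T_out = 10⁶/272.66 = 3667.5 K → 3670 K; t = 36.7.
B = 138.5·ln(36.7 − 10) − 305.0 = 138.5·ln 26.7 − 305.0 = 138.5·3.2847 − 305.0 = 149.926.
Rounded: 150.

150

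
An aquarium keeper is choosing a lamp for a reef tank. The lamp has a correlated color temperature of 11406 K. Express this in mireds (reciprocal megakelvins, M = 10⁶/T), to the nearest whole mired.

M = 10⁶ / 11406 = 87.673 → 88 mireds.

88 mireds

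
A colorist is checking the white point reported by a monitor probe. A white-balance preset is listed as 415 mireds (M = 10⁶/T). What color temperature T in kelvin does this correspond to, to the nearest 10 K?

T = 10⁶ / 415 = 2409.64 K → 2410 K.

2410 K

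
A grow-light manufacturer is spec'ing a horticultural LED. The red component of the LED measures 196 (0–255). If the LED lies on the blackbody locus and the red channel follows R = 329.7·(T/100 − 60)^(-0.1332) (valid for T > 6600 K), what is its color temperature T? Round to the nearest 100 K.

11000 K

(t − 60)^(-0.1332) = 196/329.7 = 0.59448.
t − 60 = 0.59448^(1/-0.1332) = 0.59448^(-7.508) = 49.621, so t = 109.621.
T = 100·t = 10962 K → 11000 K to the nearest 100 K.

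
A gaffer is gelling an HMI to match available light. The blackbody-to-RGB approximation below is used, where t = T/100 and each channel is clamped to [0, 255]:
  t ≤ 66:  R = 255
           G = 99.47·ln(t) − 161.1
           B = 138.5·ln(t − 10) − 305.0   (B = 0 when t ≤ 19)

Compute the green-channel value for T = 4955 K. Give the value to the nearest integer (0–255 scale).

227

t = 4955/100 = 49.55; the t ≤ 66 branch applies.
G = 99.47·ln 49.55 − 161.1 = 99.47·3.9030 − 161.1 = 227.130.
Rounded: 227.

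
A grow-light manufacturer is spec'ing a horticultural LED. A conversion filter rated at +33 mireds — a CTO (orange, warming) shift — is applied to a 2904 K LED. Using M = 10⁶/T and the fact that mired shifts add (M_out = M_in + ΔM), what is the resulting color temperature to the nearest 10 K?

M_in = 10⁶/2904 = 344.35 mireds.
M_out = 344.35 + (+33) = 377.35 mireds.
T_out = 10⁶/377.35 = 2650.0 K → 2650 K.

2650 K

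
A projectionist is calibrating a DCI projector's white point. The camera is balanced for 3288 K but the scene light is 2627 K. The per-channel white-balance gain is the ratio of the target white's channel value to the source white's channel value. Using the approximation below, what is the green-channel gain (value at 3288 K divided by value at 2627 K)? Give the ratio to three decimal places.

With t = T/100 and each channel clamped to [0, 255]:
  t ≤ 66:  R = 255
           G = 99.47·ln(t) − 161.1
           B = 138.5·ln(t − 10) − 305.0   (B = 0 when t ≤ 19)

At 2627 K (t = 26.27):
  G = 99.47·ln 26.27 − 161.1 = 99.47·3.2684 − 161.1 = 164.010.
At 3288 K (t = 32.88):
  G = 99.47·ln 32.88 − 161.1 = 99.47·3.4929 − 161.1 = 186.335.
Gain = 186.335 / 164.010 = 1.1361 → 1.136.

1.136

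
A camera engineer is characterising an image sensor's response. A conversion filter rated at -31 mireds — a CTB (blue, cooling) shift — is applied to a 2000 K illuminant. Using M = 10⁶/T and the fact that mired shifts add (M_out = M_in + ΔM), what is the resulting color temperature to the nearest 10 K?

2130 K

M_in = 10⁶/2000 = 500.00 mireds.
M_out = 500.00 + (-31) = 469.00 mireds.
T_out = 10⁶/469.00 = 2132.2 K → 2130 K.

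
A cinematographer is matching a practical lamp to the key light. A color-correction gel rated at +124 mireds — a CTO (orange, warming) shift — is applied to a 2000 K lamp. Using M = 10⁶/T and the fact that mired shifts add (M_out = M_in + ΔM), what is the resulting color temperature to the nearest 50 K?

1600 K

M_in = 10⁶/2000 = 500.00 mireds.
M_out = 500.00 + (+124) = 624.00 mireds.
T_out = 10⁶/624.00 = 1602.6 K → 1600 K.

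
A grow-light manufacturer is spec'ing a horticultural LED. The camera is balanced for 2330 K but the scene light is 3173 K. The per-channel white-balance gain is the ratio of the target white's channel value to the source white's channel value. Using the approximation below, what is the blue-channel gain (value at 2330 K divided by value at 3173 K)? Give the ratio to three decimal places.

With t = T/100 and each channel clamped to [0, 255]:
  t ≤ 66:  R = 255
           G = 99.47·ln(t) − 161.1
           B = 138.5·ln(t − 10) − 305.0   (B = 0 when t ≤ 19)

0.440

At 3173 K (t = 31.73):
  B = 138.5·ln(31.73 − 10) − 305.0 = 138.5·ln 21.73 − 305.0 = 138.5·3.0787 − 305.0 = 121.399.
At 2330 K (t = 23.3):
  B = 138.5·ln(23.3 − 10) − 305.0 = 138.5·ln 13.3 − 305.0 = 138.5·2.5878 − 305.0 = 53.405.
Gain = 53.405 / 121.399 = 0.4399 → 0.440.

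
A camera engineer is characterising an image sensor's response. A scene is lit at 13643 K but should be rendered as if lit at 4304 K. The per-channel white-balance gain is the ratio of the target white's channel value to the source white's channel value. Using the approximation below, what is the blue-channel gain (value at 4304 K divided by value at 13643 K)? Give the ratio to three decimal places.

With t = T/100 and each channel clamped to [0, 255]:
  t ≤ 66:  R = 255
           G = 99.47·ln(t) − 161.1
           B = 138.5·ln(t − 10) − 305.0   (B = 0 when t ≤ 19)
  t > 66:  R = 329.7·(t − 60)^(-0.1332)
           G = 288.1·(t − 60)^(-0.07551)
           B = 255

0.704

At 13643 K (t = 136.43):
  B = 255 by definition for t > 66.
At 4304 K (t = 43.04):
  B = 138.5·ln(43.04 − 10) − 305.0 = 138.5·ln 33.04 − 305.0 = 138.5·3.4977 − 305.0 = 179.434.
Gain = 179.434 / 255.000 = 0.7037 → 0.704.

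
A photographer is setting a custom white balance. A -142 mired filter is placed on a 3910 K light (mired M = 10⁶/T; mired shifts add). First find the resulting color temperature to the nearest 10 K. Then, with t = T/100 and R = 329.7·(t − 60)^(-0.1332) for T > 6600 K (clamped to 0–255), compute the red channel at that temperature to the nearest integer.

212

M_in = 10⁶/3910 = 255.75; M_out = 255.75 + (-142) = 113.75.
T_out = 10⁶/113.75 = 8790.9 K → 8790 K; t = 87.9.
R = 329.7·(87.9 − 60)^(-0.1332) = 329.7·27.9^(-0.1332) = 329.7·0.64187 = 211.624.
Rounded: 212.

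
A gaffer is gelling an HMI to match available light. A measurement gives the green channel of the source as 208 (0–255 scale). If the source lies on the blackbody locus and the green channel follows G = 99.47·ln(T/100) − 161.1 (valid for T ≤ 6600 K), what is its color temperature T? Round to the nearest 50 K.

4100 K

ln t = (208 + 161.1) / 99.47 = 3.7107.
t = e^3.7107 = 40.881.
T = 100·t = 4088 K → 4100 K to the nearest 50 K.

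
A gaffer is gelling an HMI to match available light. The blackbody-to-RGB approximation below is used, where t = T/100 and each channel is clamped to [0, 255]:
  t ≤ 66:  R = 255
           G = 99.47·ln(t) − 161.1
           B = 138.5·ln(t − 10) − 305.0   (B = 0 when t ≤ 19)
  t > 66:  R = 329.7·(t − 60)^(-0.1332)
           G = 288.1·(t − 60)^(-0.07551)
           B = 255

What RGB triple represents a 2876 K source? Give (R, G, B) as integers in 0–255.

t = 2876/100 = 28.76; the t ≤ 66 branch applies.
R = 255 by definition for t ≤ 66.
G = 99.47·ln 28.76 − 161.1 = 99.47·3.3590 − 161.1 = 173.018.
B = 138.5·ln(28.76 − 10) − 305.0 = 138.5·ln 18.76 − 305.0 = 138.5·2.9317 − 305.0 = 101.044.
Rounded: (255, 173, 101).

(255, 173, 101)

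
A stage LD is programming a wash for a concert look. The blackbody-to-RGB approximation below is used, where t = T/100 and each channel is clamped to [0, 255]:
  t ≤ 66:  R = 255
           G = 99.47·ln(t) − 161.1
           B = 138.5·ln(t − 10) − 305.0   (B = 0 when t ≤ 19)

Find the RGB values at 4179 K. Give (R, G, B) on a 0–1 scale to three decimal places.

(1.000, 0.824, 0.683)

t = 4179/100 = 41.79; the t ≤ 66 branch applies.
R = 255 by definition for t ≤ 66.
G = 99.47·ln 41.79 − 161.1 = 99.47·3.7327 − 161.1 = 210.187.
B = 138.5·ln(41.79 − 10) − 305.0 = 138.5·ln 31.79 − 305.0 = 138.5·3.4592 − 305.0 = 174.093.
Dividing each by 255: (1.0000, 0.8243, 0.6827) → (1.000, 0.824, 0.683).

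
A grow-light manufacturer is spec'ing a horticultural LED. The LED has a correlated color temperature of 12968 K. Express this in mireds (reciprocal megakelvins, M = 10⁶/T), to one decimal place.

M = 10⁶ / 12968 = 77.113 → 77.1 mireds.

77.1 mireds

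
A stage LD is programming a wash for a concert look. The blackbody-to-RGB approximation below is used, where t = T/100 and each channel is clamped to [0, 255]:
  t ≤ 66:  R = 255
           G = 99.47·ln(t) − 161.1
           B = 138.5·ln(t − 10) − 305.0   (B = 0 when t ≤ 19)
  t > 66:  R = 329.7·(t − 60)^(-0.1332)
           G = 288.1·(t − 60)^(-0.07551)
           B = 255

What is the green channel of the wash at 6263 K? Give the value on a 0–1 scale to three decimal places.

0.982

t = 6263/100 = 62.63; the t ≤ 66 branch applies.
G = 99.47·ln 62.63 − 161.1 = 99.47·4.1372 − 161.1 = 250.432.
On a 0–1 scale: 250.432/255 = 0.9821 → 0.982.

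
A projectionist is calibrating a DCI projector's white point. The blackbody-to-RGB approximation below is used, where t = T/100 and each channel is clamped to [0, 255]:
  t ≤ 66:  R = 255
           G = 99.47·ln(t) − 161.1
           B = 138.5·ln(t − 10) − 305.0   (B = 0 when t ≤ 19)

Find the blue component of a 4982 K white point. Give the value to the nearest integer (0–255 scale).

205

t = 4982/100 = 49.82; the t ≤ 66 branch applies.
B = 138.5·ln(49.82 − 10) − 305.0 = 138.5·ln 39.82 − 305.0 = 138.5·3.6844 − 305.0 = 205.285.
Rounded: 205.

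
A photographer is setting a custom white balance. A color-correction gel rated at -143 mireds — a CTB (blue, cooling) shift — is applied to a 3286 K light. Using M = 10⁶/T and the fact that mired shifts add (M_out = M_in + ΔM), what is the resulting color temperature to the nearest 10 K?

6200 K

M_in = 10⁶/3286 = 304.32 mireds.
M_out = 304.32 + (-143) = 161.32 mireds.
T_out = 10⁶/161.32 = 6198.8 K → 6200 K.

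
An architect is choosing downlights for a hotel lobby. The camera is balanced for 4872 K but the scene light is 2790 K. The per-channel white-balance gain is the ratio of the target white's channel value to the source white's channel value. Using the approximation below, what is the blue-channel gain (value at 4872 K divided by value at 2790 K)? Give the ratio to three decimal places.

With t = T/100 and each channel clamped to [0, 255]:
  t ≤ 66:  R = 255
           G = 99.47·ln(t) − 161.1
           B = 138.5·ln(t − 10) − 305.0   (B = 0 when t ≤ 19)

At 2790 K (t = 27.9):
  B = 138.5·ln(27.9 − 10) − 305.0 = 138.5·ln 17.9 − 305.0 = 138.5·2.8848 − 305.0 = 94.545.
At 4872 K (t = 48.72):
  B = 138.5·ln(48.72 − 10) − 305.0 = 138.5·ln 38.72 − 305.0 = 138.5·3.6564 − 305.0 = 201.405.
Gain = 201.405 / 94.545 = 2.1303 → 2.130.

2.130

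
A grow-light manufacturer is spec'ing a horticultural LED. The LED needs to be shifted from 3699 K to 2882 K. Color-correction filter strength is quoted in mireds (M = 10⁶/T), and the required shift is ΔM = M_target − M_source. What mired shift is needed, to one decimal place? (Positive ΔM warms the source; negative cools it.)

M_source = 10⁶/3699 = 270.343; M_target = 10⁶/2882 = 346.981.
ΔM = 346.981 − 270.343 = 76.638 → +76.6 mireds, a warming shift.

+76.6 mireds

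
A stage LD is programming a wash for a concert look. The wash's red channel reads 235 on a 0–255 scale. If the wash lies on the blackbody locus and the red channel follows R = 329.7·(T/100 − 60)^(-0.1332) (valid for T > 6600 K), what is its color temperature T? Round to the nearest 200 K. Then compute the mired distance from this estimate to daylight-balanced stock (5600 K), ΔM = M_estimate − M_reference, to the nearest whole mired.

-40 mireds

(t − 60)^(-0.1332) = 235/329.7 = 0.71277.
t − 60 = 0.71277^(1/-0.1332) = 0.71277^(-7.508) = 12.705, so t = 72.705.
T = 100·t = 7271 K → 7200 K to the nearest 200 K.
M_estimate = 10⁶/7200 = 138.89; M_reference = 10⁶/5600 = 178.57.
ΔM = 138.89 − 178.57 = -39.68 → -40 mireds.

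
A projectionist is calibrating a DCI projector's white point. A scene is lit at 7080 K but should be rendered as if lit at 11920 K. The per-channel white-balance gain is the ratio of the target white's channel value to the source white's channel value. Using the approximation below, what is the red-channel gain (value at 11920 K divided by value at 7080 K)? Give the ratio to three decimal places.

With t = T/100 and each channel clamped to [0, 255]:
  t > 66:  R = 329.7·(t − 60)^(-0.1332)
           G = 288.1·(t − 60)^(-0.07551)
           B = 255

0.797

At 7080 K (t = 70.8):
  R = 329.7·(70.8 − 60)^(-0.1332) = 329.7·10.8^(-0.1332) = 329.7·0.72836 = 240.141.
At 11920 K (t = 119.2):
  R = 329.7·(119.2 − 60)^(-0.1332) = 329.7·59.2^(-0.1332) = 329.7·0.58067 = 191.446.
Gain = 191.446 / 240.141 = 0.7972 → 0.797.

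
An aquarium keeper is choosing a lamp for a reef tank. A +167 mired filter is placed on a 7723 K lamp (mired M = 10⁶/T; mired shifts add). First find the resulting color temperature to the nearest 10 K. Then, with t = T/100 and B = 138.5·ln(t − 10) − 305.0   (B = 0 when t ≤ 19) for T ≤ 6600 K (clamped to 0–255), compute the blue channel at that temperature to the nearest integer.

133

M_in = 10⁶/7723 = 129.48; M_out = 129.48 + (+167) = 296.48.
T_out = 10⁶/296.48 = 3372.9 K → 3370 K; t = 33.7.
B = 138.5·ln(33.7 − 10) − 305.0 = 138.5·ln 23.7 − 305.0 = 138.5·3.1655 − 305.0 = 133.418.
Rounded: 133.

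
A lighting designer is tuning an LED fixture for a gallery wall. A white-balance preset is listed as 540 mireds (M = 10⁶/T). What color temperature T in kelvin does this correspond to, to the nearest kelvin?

T = 10⁶ / 540 = 1851.85 K → 1852 K.

1852 K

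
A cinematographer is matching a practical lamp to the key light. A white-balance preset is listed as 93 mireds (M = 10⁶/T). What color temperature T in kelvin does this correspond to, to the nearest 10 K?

10750 K

T = 10⁶ / 93 = 10752.69 K → 10750 K.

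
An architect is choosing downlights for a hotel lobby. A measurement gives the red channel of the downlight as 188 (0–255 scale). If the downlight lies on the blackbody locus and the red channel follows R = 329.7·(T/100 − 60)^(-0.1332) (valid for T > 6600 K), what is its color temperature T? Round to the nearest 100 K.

(t − 60)^(-0.1332) = 188/329.7 = 0.57022.
t − 60 = 0.57022^(1/-0.1332) = 0.57022^(-7.508) = 67.848, so t = 127.848.
T = 100·t = 12785 K → 12800 K to the nearest 100 K.

12800 K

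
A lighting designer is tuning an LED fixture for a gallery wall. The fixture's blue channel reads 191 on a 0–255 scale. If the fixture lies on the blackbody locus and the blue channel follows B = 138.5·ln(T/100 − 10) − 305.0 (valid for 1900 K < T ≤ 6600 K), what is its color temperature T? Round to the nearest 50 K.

ln(t − 10) = (191 + 305.0) / 138.5 = 3.5812.
t − 10 = e^3.5812 = 35.918, so t = 45.918.
T = 100·t = 4592 K → 4600 K to the nearest 50 K.

4600 K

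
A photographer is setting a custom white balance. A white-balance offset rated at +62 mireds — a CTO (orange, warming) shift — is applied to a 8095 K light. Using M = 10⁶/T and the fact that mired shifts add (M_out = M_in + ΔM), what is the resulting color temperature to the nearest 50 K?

5400 K

M_in = 10⁶/8095 = 123.53 mireds.
M_out = 123.53 + (+62) = 185.53 mireds.
T_out = 10⁶/185.53 = 5389.9 K → 5400 K.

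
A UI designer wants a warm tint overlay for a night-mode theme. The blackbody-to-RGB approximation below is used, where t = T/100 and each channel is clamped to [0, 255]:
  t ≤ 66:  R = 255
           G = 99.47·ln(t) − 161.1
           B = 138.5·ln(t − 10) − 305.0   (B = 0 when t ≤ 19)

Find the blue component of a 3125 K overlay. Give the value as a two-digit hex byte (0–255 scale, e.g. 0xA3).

0x76

t = 3125/100 = 31.25; the t ≤ 66 branch applies.
B = 138.5·ln(31.25 − 10) − 305.0 = 138.5·ln 21.25 − 305.0 = 138.5·3.0564 − 305.0 = 118.305.
Rounded: 118; in hex, 0x76.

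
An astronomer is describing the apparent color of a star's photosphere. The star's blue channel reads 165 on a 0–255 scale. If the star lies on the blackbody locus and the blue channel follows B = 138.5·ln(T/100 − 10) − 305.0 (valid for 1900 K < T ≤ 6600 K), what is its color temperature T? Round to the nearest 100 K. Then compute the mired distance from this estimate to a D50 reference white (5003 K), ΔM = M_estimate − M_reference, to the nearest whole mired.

ln(t − 10) = (165 + 305.0) / 138.5 = 3.3935.
t − 10 = e^3.3935 = 29.770, so t = 39.770.
T = 100·t = 3977 K → 4000 K to the nearest 100 K.
M_estimate = 10⁶/4000 = 250.00; M_reference = 10⁶/5003 = 199.88.
ΔM = 250.00 − 199.88 = 50.12 → +50 mireds.

+50 mireds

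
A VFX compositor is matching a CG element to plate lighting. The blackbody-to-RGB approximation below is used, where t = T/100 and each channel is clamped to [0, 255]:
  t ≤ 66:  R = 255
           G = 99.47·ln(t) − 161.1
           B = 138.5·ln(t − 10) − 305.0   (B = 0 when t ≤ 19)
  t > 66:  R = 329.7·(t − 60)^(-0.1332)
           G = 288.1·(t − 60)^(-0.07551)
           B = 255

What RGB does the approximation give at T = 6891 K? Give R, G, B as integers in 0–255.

R=246, G=244, B=255

t = 6891/100 = 68.91; the t > 66 branch applies.
R = 329.7·(68.91 − 60)^(-0.1332) = 329.7·8.91^(-0.1332) = 329.7·0.74727 = 246.374.
G = 288.1·(68.91 − 60)^(-0.07551) = 288.1·8.91^(-0.07551) = 288.1·0.84776 = 244.241.
B = 255 by definition for t > 66.
Rounded: (246, 244, 255).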